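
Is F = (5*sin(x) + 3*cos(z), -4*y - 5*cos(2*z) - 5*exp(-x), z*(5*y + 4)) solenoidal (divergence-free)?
No, ∇·F = 5*y + 5*cos(x)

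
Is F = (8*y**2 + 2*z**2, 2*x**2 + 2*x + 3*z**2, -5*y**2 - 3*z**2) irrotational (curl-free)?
No, ∇×F = (-10*y - 6*z, 4*z, 4*x - 16*y + 2)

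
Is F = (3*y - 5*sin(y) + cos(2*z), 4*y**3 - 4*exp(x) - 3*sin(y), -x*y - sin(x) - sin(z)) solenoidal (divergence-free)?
No, ∇·F = 12*y**2 - 3*cos(y) - cos(z)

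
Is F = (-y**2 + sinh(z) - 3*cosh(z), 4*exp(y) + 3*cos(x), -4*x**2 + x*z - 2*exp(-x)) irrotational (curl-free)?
No, ∇×F = (0, 8*x - z - 3*sinh(z) + cosh(z) - 2*exp(-x), 2*y - 3*sin(x))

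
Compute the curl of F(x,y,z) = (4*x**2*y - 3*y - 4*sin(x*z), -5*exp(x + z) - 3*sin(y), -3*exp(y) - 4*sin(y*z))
(-4*z*cos(y*z) - 3*exp(y) + 5*exp(x + z), -4*x*cos(x*z), -4*x**2 - 5*exp(x + z) + 3)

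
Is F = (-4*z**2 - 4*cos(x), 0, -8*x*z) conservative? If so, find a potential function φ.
Yes, F is conservative. φ = -4*x*z**2 - 4*sin(x)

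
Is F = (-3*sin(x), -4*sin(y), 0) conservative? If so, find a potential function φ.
Yes, F is conservative. φ = 3*cos(x) + 4*cos(y)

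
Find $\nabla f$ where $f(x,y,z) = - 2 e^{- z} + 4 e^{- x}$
(-4*exp(-x), 0, 2*exp(-z))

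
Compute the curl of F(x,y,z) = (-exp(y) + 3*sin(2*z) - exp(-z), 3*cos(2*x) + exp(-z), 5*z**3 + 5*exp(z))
(exp(-z), 6*cos(2*z) + exp(-z), exp(y) - 6*sin(2*x))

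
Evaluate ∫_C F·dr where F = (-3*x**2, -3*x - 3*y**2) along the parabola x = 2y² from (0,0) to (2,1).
-11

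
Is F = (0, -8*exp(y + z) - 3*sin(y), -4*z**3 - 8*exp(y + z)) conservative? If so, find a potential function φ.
Yes, F is conservative. φ = -z**4 - 8*exp(y + z) + 3*cos(y)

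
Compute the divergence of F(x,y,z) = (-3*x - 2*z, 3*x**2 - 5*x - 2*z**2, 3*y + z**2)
2*z - 3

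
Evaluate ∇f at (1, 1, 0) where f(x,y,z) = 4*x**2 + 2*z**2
(8, 0, 0)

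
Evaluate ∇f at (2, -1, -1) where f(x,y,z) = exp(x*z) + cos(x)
(-sin(2) - exp(-2), 0, 2*exp(-2))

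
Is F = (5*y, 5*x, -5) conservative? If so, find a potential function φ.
Yes, F is conservative. φ = 5*x*y - 5*z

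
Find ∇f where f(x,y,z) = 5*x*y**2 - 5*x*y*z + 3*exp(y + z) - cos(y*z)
(5*y*(y - z), 10*x*y - 5*x*z + z*sin(y*z) + 3*exp(y + z), -5*x*y + y*sin(y*z) + 3*exp(y + z))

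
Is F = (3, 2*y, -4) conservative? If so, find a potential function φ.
Yes, F is conservative. φ = 3*x + y**2 - 4*z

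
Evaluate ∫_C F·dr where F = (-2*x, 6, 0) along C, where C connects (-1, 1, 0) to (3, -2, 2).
-26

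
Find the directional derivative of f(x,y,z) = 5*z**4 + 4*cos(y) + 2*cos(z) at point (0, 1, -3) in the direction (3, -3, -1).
2*sqrt(19)*(-sin(3) + 6*sin(1) + 270)/19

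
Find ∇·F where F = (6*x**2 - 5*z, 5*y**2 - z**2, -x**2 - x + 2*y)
12*x + 10*y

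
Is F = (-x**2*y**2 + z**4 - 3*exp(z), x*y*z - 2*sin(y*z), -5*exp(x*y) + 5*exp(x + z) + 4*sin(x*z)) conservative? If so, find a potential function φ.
No, ∇×F = (-x*y - 5*x*exp(x*y) + 2*y*cos(y*z), 5*y*exp(x*y) + 4*z**3 - 4*z*cos(x*z) - 3*exp(z) - 5*exp(x + z), y*(2*x**2 + z)) ≠ 0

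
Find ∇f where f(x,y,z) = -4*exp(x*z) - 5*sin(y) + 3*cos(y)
(-4*z*exp(x*z), -3*sin(y) - 5*cos(y), -4*x*exp(x*z))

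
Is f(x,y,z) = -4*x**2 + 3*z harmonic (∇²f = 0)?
No, ∇²f = -8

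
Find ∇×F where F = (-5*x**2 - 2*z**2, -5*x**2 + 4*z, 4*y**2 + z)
(8*y - 4, -4*z, -10*x)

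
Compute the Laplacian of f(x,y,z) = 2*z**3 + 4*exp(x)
12*z + 4*exp(x)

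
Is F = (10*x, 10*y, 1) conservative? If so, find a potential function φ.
Yes, F is conservative. φ = 5*x**2 + 5*y**2 + z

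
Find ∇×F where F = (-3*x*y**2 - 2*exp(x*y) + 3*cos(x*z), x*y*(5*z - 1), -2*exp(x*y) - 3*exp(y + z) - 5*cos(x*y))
(-5*x*y - 2*x*exp(x*y) + 5*x*sin(x*y) - 3*exp(y + z), -3*x*sin(x*z) + 2*y*exp(x*y) - 5*y*sin(x*y), 6*x*y + 2*x*exp(x*y) + y*(5*z - 1))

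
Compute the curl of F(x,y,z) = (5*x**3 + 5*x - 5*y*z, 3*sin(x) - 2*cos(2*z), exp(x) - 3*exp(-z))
(-4*sin(2*z), -5*y - exp(x), 5*z + 3*cos(x))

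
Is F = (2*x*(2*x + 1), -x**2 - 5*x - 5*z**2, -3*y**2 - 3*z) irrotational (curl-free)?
No, ∇×F = (-6*y + 10*z, 0, -2*x - 5)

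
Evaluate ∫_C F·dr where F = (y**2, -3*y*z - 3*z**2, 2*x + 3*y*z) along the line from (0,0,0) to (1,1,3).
1/3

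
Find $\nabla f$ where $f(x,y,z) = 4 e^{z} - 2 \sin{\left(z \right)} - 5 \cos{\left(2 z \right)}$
(0, 0, 4*exp(z) + 10*sin(2*z) - 2*cos(z))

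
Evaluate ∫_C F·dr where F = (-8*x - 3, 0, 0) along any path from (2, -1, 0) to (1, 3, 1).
15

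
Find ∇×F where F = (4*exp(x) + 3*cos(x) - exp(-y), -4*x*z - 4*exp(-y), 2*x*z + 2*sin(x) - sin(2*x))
(4*x, -2*z - 2*cos(x) + 2*cos(2*x), -4*z - exp(-y))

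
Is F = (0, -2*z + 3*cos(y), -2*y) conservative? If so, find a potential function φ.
Yes, F is conservative. φ = -2*y*z + 3*sin(y)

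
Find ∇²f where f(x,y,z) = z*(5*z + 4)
10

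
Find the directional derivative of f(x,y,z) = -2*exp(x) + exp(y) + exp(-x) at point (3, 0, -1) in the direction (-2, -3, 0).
sqrt(13)*(-3*exp(3) + 2 + 4*exp(6))*exp(-3)/13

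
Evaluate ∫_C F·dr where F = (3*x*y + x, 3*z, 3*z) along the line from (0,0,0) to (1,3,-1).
1/2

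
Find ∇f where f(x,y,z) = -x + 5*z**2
(-1, 0, 10*z)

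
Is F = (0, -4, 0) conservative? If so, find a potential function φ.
Yes, F is conservative. φ = -4*y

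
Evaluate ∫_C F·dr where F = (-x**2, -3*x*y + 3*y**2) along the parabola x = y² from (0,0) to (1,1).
-1/12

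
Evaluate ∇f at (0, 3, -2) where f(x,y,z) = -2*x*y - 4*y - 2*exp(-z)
(-6, -4, 2*exp(2))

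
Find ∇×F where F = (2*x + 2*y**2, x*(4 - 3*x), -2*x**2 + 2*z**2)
(0, 4*x, -6*x - 4*y + 4)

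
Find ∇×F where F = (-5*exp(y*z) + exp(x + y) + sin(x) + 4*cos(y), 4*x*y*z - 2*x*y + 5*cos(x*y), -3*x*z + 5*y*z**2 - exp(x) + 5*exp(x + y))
(-4*x*y + 5*z**2 + 5*exp(x + y), -5*y*exp(y*z) + 3*z + exp(x) - 5*exp(x + y), 4*y*z - 5*y*sin(x*y) - 2*y + 5*z*exp(y*z) - exp(x + y) + 4*sin(y))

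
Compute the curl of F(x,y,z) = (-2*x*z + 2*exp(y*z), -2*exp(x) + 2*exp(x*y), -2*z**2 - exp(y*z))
(-z*exp(y*z), -2*x + 2*y*exp(y*z), 2*y*exp(x*y) - 2*z*exp(y*z) - 2*exp(x))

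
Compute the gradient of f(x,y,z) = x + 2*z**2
(1, 0, 4*z)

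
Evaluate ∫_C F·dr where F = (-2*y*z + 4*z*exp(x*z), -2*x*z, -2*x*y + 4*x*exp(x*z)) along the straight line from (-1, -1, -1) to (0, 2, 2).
2 - 4*E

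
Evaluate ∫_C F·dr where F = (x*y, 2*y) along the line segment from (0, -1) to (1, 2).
7/2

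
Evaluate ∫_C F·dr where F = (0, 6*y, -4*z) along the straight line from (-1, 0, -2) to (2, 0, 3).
-10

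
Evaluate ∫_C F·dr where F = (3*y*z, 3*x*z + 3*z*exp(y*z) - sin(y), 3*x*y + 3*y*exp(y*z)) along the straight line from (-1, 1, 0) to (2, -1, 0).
0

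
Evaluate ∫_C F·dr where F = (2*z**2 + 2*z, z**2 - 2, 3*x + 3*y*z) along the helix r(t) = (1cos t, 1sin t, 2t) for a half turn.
32 - 8*pi**2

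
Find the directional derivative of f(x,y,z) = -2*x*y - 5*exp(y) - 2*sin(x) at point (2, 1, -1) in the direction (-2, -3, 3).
sqrt(22)*(4*cos(2) + 16 + 15*E)/22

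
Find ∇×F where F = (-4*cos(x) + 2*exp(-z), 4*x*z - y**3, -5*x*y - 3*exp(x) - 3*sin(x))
(-9*x, 5*y + 3*exp(x) + 3*cos(x) - 2*exp(-z), 4*z)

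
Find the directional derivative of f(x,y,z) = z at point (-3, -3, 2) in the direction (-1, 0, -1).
-sqrt(2)/2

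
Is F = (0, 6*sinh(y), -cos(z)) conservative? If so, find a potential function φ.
Yes, F is conservative. φ = -sin(z) + 6*cosh(y)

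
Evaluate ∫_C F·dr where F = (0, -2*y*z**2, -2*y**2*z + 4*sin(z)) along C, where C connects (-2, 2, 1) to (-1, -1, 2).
-4*cos(2) + 4*cos(1)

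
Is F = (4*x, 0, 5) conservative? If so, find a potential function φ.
Yes, F is conservative. φ = 2*x**2 + 5*z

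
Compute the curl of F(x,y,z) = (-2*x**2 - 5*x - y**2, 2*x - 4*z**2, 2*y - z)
(8*z + 2, 0, 2*y + 2)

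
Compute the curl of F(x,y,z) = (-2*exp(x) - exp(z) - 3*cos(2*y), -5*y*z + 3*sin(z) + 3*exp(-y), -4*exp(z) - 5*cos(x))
(5*y - 3*cos(z), -exp(z) - 5*sin(x), -6*sin(2*y))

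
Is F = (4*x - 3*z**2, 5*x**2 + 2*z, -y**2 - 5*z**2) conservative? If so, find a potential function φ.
No, ∇×F = (-2*y - 2, -6*z, 10*x) ≠ 0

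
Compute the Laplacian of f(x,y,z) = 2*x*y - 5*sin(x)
5*sin(x)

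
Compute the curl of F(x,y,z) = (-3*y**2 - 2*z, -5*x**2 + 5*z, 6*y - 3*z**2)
(1, -2, -10*x + 6*y)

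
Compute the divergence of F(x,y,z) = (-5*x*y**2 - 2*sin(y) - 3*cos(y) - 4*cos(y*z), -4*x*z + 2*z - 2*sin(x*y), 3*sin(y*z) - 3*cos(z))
-2*x*cos(x*y) - 5*y**2 + 3*y*cos(y*z) + 3*sin(z)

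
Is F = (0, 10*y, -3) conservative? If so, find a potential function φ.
Yes, F is conservative. φ = 5*y**2 - 3*z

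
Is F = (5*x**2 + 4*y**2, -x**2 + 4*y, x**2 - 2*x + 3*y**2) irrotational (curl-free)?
No, ∇×F = (6*y, 2 - 2*x, -2*x - 8*y)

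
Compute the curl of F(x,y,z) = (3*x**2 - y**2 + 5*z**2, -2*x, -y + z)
(-1, 10*z, 2*y - 2)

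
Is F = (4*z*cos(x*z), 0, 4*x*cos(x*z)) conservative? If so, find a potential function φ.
Yes, F is conservative. φ = 4*sin(x*z)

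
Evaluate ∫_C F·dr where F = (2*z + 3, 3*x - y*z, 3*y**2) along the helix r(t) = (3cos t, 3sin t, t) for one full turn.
141*pi/2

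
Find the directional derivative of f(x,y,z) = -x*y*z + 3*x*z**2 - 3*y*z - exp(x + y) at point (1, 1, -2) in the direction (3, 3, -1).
2*sqrt(19)*(41 - 3*exp(2))/19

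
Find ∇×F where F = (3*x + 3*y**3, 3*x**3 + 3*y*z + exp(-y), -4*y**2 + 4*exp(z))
(-11*y, 0, 9*x**2 - 9*y**2)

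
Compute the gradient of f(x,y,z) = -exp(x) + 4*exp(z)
(-exp(x), 0, 4*exp(z))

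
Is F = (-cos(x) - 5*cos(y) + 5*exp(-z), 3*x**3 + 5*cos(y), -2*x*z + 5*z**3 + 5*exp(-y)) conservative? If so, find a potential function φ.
No, ∇×F = (-5*exp(-y), 2*z - 5*exp(-z), 9*x**2 - 5*sin(y)) ≠ 0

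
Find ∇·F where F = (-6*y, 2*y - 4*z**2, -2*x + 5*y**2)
2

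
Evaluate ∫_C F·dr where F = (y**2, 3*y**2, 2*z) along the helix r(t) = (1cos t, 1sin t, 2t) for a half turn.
-4/3 + 4*pi**2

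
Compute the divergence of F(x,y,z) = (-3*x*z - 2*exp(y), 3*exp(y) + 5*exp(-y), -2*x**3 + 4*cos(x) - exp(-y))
-3*z + 3*exp(y) - 5*exp(-y)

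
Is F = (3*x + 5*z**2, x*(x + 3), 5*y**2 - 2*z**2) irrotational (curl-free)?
No, ∇×F = (10*y, 10*z, 2*x + 3)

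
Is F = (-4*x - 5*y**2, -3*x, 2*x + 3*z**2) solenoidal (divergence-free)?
No, ∇·F = 6*z - 4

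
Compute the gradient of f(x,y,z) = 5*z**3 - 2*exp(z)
(0, 0, 15*z**2 - 2*exp(z))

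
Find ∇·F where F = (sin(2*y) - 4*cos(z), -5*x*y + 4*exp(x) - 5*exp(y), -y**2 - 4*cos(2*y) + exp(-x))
-5*x - 5*exp(y)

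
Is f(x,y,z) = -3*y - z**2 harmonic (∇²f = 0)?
No, ∇²f = -2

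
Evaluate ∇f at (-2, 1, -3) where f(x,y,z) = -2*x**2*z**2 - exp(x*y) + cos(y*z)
(72 - exp(-2), -3*sin(3) + 2*exp(-2), sin(3) + 48)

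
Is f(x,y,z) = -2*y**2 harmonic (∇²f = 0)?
No, ∇²f = -4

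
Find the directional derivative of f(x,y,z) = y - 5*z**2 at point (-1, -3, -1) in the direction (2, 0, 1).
2*sqrt(5)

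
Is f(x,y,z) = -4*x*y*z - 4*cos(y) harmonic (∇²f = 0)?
No, ∇²f = 4*cos(y)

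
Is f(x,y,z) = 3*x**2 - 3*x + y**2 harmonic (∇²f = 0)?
No, ∇²f = 8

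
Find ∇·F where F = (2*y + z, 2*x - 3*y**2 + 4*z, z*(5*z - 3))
-6*y + 10*z - 3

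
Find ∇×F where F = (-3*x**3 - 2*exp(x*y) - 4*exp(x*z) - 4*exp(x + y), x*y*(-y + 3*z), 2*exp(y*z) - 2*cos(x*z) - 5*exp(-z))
(-3*x*y + 2*z*exp(y*z), -4*x*exp(x*z) - 2*z*sin(x*z), 2*x*exp(x*y) - y*(y - 3*z) + 4*exp(x + y))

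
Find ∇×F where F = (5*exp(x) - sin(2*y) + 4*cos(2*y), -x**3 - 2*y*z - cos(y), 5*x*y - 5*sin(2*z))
(5*x + 2*y, -5*y, -3*x**2 + 8*sin(2*y) + 2*cos(2*y))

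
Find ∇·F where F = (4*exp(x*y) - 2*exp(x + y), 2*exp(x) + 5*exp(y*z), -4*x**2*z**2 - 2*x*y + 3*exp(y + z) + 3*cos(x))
-8*x**2*z + 4*y*exp(x*y) + 5*z*exp(y*z) - 2*exp(x + y) + 3*exp(y + z)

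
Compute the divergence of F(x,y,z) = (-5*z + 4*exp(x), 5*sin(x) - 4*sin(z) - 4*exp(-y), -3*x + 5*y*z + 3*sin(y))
5*y + 4*exp(x) + 4*exp(-y)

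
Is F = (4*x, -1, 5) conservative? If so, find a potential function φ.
Yes, F is conservative. φ = 2*x**2 - y + 5*z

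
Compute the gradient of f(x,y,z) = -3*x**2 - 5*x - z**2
(-6*x - 5, 0, -2*z)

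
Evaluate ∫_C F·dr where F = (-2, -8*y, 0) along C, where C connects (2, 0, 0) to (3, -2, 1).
-18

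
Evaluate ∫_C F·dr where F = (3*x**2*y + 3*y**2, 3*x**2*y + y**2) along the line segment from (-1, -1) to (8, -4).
-1941/2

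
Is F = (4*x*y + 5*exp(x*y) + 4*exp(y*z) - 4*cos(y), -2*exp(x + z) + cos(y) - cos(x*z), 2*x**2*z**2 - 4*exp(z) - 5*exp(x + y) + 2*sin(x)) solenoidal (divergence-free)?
No, ∇·F = 4*x**2*z + 5*y*exp(x*y) + 4*y - 4*exp(z) - sin(y)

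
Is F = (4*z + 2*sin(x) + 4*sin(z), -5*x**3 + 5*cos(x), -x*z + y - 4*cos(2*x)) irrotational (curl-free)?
No, ∇×F = (1, z - 8*sin(2*x) + 4*cos(z) + 4, -15*x**2 - 5*sin(x))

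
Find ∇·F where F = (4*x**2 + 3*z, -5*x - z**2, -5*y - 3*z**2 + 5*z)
8*x - 6*z + 5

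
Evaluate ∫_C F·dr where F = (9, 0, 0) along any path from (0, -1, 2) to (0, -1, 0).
0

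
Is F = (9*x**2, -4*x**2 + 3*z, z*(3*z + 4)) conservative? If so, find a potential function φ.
No, ∇×F = (-3, 0, -8*x) ≠ 0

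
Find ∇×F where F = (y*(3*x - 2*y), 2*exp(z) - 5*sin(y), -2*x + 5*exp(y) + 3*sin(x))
(5*exp(y) - 2*exp(z), 2 - 3*cos(x), -3*x + 4*y)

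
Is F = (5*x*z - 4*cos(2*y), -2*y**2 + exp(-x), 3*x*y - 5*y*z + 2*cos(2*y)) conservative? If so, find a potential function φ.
No, ∇×F = (3*x - 5*z - 4*sin(2*y), 5*x - 3*y, -8*sin(2*y) - exp(-x)) ≠ 0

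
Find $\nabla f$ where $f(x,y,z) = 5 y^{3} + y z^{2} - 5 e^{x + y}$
(-5*exp(x + y), 15*y**2 + z**2 - 5*exp(x + y), 2*y*z)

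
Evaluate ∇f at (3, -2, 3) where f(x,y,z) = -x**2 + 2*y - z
(-6, 2, -1)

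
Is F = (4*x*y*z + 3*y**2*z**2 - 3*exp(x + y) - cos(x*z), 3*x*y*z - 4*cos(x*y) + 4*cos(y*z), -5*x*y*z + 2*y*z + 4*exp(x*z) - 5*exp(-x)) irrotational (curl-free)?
No, ∇×F = (-3*x*y - 5*x*z + 4*y*sin(y*z) + 2*z, 4*x*y + x*sin(x*z) + 6*y**2*z + 5*y*z - 4*z*exp(x*z) - 5*exp(-x), -4*x*z - 6*y*z**2 + 3*y*z + 4*y*sin(x*y) + 3*exp(x + y))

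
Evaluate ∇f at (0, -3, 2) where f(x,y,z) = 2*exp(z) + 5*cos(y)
(0, 5*sin(3), 2*exp(2))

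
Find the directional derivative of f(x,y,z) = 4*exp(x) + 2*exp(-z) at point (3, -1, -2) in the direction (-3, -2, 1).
sqrt(14)*(-6*E - 1)*exp(2)/7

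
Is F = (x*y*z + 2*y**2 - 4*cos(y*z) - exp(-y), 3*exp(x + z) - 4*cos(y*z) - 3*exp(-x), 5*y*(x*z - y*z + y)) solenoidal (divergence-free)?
No, ∇·F = y*z + 5*y*(x - y) + 4*z*sin(y*z)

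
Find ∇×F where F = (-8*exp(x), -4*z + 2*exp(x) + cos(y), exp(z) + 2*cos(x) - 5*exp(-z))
(4, 2*sin(x), 2*exp(x))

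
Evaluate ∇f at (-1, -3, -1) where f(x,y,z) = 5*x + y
(5, 1, 0)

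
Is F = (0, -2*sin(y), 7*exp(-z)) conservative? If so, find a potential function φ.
Yes, F is conservative. φ = 2*cos(y) - 7*exp(-z)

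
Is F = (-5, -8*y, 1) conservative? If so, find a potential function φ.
Yes, F is conservative. φ = -5*x - 4*y**2 + z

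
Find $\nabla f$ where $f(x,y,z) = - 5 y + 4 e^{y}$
(0, 4*exp(y) - 5, 0)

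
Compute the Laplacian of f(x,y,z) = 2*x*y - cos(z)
cos(z)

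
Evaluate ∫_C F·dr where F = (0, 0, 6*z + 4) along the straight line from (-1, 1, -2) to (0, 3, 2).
16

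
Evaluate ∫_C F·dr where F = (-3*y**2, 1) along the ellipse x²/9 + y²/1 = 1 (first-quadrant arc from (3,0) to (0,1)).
7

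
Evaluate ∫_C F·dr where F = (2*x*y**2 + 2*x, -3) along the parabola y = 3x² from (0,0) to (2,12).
160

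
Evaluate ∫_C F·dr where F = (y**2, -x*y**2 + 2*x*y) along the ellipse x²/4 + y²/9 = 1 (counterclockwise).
-27*pi/2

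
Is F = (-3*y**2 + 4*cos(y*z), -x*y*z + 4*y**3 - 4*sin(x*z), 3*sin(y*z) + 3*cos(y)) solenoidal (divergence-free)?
No, ∇·F = -x*z + 12*y**2 + 3*y*cos(y*z)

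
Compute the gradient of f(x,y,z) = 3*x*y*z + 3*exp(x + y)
(3*y*z + 3*exp(x + y), 3*x*z + 3*exp(x + y), 3*x*y)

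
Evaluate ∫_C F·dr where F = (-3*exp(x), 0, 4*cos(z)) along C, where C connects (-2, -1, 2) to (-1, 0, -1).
-4*sin(2) - 4*sin(1) - 3*exp(-1) + 3*exp(-2)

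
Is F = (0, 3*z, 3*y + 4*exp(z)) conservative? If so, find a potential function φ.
Yes, F is conservative. φ = 3*y*z + 4*exp(z)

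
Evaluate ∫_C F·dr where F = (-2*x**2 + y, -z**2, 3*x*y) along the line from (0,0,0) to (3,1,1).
-83/6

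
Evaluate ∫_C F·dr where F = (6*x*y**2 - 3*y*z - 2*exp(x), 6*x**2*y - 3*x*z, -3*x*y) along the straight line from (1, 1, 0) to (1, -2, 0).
9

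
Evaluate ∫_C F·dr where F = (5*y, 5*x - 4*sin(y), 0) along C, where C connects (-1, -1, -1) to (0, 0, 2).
-4*cos(1) - 1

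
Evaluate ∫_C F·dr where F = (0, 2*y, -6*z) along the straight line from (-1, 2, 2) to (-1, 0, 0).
8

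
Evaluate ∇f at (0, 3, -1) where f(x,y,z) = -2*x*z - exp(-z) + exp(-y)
(2, -exp(-3), E)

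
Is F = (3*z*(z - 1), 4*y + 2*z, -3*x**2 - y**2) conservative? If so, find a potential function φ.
No, ∇×F = (-2*y - 2, 6*x + 6*z - 3, 0) ≠ 0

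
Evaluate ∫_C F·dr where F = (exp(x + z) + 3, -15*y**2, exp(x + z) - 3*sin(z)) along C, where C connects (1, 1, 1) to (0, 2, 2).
-38 - 3*cos(1) + 3*cos(2)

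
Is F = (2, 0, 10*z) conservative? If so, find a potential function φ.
Yes, F is conservative. φ = 2*x + 5*z**2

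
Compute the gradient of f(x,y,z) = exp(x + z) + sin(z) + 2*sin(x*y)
(2*y*cos(x*y) + exp(x + z), 2*x*cos(x*y), exp(x + z) + cos(z))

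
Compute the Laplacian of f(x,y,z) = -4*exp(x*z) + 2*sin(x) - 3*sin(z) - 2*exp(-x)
-4*x**2*exp(x*z) - 4*z**2*exp(x*z) - 2*sin(x) + 3*sin(z) - 2*exp(-x)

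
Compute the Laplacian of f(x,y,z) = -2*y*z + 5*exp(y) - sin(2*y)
5*exp(y) + 4*sin(2*y)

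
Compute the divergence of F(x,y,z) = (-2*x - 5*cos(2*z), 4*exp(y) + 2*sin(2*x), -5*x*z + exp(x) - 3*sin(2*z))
-5*x + 4*exp(y) - 6*cos(2*z) - 2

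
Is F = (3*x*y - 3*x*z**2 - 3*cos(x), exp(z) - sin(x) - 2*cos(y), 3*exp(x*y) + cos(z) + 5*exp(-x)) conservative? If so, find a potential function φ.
No, ∇×F = (3*x*exp(x*y) - exp(z), -6*x*z - 3*y*exp(x*y) + 5*exp(-x), -3*x - cos(x)) ≠ 0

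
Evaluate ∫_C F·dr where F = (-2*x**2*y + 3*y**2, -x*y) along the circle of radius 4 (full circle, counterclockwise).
128*pi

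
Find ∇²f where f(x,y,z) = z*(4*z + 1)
8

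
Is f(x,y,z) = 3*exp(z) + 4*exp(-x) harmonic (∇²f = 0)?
No, ∇²f = 3*exp(z) + 4*exp(-x)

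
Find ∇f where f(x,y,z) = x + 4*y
(1, 4, 0)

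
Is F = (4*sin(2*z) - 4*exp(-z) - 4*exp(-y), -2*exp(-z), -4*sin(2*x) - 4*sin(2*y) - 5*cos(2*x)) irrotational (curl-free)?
No, ∇×F = (-8*cos(2*y) - 2*exp(-z), -10*sin(2*x) + 8*cos(2*x) + 8*cos(2*z) + 4*exp(-z), -4*exp(-y))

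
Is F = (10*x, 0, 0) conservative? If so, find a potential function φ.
Yes, F is conservative. φ = 5*x**2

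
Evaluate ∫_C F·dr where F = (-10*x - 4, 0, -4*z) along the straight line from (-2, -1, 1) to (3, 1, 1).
-45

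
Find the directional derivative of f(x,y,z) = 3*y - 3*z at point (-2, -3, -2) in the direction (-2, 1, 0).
3*sqrt(5)/5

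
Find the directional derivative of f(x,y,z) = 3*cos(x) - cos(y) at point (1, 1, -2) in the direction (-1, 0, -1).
3*sqrt(2)*sin(1)/2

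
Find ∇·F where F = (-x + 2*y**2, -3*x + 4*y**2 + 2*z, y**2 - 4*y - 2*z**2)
8*y - 4*z - 1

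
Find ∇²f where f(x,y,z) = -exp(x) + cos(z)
-exp(x) - cos(z)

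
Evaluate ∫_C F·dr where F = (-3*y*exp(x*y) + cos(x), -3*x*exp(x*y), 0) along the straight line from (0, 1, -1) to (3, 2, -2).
-3*exp(6) + sin(3) + 3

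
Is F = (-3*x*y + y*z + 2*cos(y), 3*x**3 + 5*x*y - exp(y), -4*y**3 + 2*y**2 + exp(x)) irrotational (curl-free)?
No, ∇×F = (4*y*(1 - 3*y), y - exp(x), 9*x**2 + 3*x + 5*y - z + 2*sin(y))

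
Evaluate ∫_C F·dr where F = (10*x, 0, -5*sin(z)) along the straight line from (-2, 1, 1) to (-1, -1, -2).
-15 - 5*cos(1) + 5*cos(2)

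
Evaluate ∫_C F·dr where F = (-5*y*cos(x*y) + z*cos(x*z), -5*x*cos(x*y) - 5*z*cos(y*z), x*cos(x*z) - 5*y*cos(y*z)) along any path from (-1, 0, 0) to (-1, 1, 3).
-6*sin(3) + 5*sin(1)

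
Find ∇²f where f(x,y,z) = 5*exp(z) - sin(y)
5*exp(z) + sin(y)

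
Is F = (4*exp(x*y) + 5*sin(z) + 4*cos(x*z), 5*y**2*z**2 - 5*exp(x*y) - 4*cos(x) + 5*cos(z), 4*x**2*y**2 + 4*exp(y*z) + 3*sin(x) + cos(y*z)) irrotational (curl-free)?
No, ∇×F = (8*x**2*y - 10*y**2*z + 4*z*exp(y*z) - z*sin(y*z) + 5*sin(z), -8*x*y**2 - 4*x*sin(x*z) - 3*cos(x) + 5*cos(z), -4*x*exp(x*y) - 5*y*exp(x*y) + 4*sin(x))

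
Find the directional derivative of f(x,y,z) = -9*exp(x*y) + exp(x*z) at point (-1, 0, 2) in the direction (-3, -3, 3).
sqrt(3)*(-3*exp(2) - 1)*exp(-2)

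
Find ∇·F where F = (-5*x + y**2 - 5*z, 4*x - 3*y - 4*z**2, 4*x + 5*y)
-8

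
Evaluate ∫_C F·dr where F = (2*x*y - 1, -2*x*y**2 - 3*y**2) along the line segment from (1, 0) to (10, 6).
-963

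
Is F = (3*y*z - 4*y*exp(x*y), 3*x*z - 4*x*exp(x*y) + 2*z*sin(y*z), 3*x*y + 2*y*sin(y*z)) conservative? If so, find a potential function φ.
Yes, F is conservative. φ = 3*x*y*z - 4*exp(x*y) - 2*cos(y*z)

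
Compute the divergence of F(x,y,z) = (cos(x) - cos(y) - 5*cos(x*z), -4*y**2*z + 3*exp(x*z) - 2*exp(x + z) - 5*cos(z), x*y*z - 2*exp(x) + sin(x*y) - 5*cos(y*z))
x*y - 8*y*z + 5*y*sin(y*z) + 5*z*sin(x*z) - sin(x)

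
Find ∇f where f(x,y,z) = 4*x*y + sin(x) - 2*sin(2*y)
(4*y + cos(x), 4*x - 4*cos(2*y), 0)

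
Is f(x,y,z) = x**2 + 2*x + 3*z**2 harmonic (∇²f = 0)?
No, ∇²f = 8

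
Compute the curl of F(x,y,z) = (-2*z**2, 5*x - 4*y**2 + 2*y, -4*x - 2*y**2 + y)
(1 - 4*y, 4 - 4*z, 5)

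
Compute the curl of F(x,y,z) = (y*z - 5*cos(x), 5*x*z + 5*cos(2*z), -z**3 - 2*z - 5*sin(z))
(-5*x + 10*sin(2*z), y, 4*z)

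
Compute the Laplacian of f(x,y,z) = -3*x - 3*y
0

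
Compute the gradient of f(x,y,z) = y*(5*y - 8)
(0, 10*y - 8, 0)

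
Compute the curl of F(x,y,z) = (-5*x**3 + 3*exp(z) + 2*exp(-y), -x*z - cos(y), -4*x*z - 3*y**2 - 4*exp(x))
(x - 6*y, 4*z + 4*exp(x) + 3*exp(z), -z + 2*exp(-y))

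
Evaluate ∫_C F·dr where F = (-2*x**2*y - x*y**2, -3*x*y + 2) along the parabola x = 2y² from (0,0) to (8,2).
-14500/21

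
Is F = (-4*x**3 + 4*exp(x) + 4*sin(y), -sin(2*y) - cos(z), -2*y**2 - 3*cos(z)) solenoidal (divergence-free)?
No, ∇·F = -12*x**2 + 4*exp(x) + 3*sin(z) - 2*cos(2*y)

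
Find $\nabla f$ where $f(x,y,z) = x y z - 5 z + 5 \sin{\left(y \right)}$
(y*z, x*z + 5*cos(y), x*y - 5)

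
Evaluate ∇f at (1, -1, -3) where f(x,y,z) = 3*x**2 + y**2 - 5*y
(6, -7, 0)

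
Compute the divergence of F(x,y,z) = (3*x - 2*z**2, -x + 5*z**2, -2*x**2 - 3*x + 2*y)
3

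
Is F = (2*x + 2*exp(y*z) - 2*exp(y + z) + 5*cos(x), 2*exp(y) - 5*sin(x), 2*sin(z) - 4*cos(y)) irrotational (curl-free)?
No, ∇×F = (4*sin(y), 2*y*exp(y*z) - 2*exp(y + z), -2*z*exp(y*z) + 2*exp(y + z) - 5*cos(x))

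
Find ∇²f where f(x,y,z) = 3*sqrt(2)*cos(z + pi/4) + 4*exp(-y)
-3*sqrt(2)*cos(z + pi/4) + 4*exp(-y)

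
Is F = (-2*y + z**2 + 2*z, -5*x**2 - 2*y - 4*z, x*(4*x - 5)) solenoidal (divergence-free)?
No, ∇·F = -2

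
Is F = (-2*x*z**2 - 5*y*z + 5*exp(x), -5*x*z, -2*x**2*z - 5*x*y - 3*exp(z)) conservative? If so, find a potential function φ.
Yes, F is conservative. φ = -x**2*z**2 - 5*x*y*z + 5*exp(x) - 3*exp(z)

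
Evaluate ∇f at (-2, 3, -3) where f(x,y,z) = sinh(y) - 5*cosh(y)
(0, -5*sinh(3) + cosh(3), 0)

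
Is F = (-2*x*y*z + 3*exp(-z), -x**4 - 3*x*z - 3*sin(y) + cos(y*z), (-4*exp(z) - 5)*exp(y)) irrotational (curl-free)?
No, ∇×F = (3*x + y*sin(y*z) - (4*exp(z) + 5)*exp(y), -2*x*y - 3*exp(-z), -4*x**3 + 2*x*z - 3*z)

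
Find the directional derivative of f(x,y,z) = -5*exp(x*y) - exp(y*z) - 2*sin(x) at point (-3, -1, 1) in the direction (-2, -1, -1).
sqrt(6)*(-25*exp(3) + 4*cos(3))/6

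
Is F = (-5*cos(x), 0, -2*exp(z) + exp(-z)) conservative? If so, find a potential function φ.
Yes, F is conservative. φ = -2*exp(z) - 5*sin(x) - exp(-z)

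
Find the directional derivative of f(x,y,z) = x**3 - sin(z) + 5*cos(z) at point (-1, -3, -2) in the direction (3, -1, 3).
3*sqrt(19)*(-cos(2) + 3 + 5*sin(2))/19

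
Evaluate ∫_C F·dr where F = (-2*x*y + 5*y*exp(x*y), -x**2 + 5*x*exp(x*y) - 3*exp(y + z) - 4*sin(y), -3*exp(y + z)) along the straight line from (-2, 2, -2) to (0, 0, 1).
-3*E - 5*exp(-4) - 4*cos(2) + 20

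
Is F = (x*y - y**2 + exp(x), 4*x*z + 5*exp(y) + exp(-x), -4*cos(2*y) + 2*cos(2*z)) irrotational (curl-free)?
No, ∇×F = (-4*x + 8*sin(2*y), 0, -x + 2*y + 4*z - exp(-x))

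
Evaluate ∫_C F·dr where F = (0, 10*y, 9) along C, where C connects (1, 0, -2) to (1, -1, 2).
41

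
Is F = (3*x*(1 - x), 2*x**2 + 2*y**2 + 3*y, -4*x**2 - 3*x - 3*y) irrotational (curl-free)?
No, ∇×F = (-3, 8*x + 3, 4*x)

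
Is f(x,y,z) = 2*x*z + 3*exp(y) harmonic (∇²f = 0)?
No, ∇²f = 3*exp(y)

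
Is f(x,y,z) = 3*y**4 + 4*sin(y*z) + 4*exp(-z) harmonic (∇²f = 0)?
No, ∇²f = -4*y**2*sin(y*z) + 36*y**2 - 4*z**2*sin(y*z) + 4*exp(-z)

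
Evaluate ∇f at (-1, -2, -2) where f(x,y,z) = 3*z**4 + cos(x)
(sin(1), 0, -96)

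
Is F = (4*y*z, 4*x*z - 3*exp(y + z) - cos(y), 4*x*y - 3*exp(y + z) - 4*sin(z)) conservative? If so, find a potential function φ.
Yes, F is conservative. φ = 4*x*y*z - 3*exp(y + z) - sin(y) + 4*cos(z)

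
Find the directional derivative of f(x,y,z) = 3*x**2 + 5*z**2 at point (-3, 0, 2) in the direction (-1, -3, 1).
38*sqrt(11)/11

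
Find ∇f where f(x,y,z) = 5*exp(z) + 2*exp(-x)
(-2*exp(-x), 0, 5*exp(z))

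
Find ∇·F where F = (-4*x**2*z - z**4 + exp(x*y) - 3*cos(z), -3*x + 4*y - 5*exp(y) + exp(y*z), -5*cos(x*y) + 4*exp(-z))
-8*x*z + y*exp(x*y) + z*exp(y*z) - 5*exp(y) + 4 - 4*exp(-z)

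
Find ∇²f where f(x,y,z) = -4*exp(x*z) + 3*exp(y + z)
-4*x**2*exp(x*z) - 4*z**2*exp(x*z) + 6*exp(y + z)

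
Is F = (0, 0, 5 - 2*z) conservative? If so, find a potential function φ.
Yes, F is conservative. φ = z*(5 - z)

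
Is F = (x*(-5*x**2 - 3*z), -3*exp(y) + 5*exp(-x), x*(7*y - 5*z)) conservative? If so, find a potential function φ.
No, ∇×F = (7*x, -3*x - 7*y + 5*z, -5*exp(-x)) ≠ 0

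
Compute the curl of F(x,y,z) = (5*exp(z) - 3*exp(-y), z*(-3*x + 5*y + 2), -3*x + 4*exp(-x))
(3*x - 5*y - 2, 5*exp(z) + 3 + 4*exp(-x), -3*z - 3*exp(-y))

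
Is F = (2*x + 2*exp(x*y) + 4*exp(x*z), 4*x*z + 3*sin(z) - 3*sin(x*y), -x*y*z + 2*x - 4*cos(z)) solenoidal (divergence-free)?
No, ∇·F = -x*y - 3*x*cos(x*y) + 2*y*exp(x*y) + 4*z*exp(x*z) + 4*sin(z) + 2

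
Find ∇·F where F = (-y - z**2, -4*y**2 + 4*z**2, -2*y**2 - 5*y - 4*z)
-8*y - 4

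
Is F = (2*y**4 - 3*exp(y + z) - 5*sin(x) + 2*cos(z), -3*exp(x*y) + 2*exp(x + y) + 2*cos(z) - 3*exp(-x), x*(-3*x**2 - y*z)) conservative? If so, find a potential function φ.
No, ∇×F = (-x*z + 2*sin(z), 9*x**2 + y*z - 3*exp(y + z) - 2*sin(z), ((-8*y**3 - 3*y*exp(x*y) + 2*exp(x + y) + 3*exp(y + z))*exp(x) + 3)*exp(-x)) ≠ 0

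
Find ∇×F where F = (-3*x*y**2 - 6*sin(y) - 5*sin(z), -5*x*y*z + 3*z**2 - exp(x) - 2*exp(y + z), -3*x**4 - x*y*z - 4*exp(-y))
(5*x*y - x*z - 6*z + 2*exp(y + z) + 4*exp(-y), 12*x**3 + y*z - 5*cos(z), 6*x*y - 5*y*z - exp(x) + 6*cos(y))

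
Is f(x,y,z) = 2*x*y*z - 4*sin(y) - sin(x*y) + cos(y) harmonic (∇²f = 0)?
No, ∇²f = x**2*sin(x*y) + y**2*sin(x*y) + 4*sin(y) - cos(y)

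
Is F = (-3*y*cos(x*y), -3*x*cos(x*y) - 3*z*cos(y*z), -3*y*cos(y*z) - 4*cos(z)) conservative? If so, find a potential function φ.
Yes, F is conservative. φ = -4*sin(z) - 3*sin(x*y) - 3*sin(y*z)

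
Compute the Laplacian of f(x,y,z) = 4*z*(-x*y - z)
-8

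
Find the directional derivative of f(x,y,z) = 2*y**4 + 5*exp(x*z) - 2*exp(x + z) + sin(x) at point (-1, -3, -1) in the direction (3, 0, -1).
sqrt(10)*(-10*exp(3) - 4 + 3*exp(2)*cos(1))*exp(-2)/10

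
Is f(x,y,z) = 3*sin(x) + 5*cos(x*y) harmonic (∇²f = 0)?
No, ∇²f = -5*x**2*cos(x*y) - 5*y**2*cos(x*y) - 3*sin(x)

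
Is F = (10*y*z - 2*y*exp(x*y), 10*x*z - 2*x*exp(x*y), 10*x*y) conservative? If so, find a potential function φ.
Yes, F is conservative. φ = 10*x*y*z - 2*exp(x*y)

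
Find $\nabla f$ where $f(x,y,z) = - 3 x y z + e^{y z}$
(-3*y*z, z*(-3*x + exp(y*z)), y*(-3*x + exp(y*z)))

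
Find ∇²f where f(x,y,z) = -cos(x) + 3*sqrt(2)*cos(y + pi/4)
cos(x) - 3*sqrt(2)*cos(y + pi/4)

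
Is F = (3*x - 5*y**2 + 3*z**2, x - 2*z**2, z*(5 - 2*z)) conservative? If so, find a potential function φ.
No, ∇×F = (4*z, 6*z, 10*y + 1) ≠ 0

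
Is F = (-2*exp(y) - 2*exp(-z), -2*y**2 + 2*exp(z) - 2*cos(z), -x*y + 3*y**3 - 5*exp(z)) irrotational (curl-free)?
No, ∇×F = (-x + 9*y**2 - 2*exp(z) - 2*sin(z), y + 2*exp(-z), 2*exp(y))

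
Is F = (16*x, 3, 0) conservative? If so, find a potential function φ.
Yes, F is conservative. φ = 8*x**2 + 3*y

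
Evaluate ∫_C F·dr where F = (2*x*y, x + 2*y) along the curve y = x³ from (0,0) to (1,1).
43/20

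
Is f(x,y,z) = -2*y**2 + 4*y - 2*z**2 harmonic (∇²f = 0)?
No, ∇²f = -8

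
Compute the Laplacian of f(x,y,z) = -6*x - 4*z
0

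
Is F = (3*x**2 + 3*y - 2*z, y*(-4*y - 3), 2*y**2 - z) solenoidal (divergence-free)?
No, ∇·F = 6*x - 8*y - 4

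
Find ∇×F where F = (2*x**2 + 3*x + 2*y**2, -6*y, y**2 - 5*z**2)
(2*y, 0, -4*y)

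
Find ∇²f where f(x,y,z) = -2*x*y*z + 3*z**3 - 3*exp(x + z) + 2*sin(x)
18*z - 6*exp(x + z) - 2*sin(x)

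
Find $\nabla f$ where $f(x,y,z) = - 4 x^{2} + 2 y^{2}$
(-8*x, 4*y, 0)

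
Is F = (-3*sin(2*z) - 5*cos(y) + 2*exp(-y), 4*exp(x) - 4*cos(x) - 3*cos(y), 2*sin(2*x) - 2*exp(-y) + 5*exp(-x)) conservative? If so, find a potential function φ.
No, ∇×F = (2*exp(-y), -4*cos(2*x) - 6*cos(2*z) + 5*exp(-x), 4*exp(x) + 4*sin(x) - 5*sin(y) + 2*exp(-y)) ≠ 0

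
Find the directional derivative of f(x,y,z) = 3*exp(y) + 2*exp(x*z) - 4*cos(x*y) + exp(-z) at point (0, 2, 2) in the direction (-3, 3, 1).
sqrt(19)*(-12*exp(2) - 1 + 9*exp(4))*exp(-2)/19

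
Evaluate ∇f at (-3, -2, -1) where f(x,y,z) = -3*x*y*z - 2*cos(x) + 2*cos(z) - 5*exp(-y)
(-6 - 2*sin(3), -9 + 5*exp(2), -18 + 2*sin(1))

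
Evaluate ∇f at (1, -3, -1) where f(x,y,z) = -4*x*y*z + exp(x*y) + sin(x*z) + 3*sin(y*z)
(-12 - cos(1) - 3*exp(-3), exp(-3) - 3*cos(3) + 4, cos(1) - 9*cos(3) + 12)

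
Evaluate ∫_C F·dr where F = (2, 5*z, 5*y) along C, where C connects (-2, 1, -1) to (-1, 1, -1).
2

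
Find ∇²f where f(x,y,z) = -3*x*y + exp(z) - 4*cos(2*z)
exp(z) + 16*cos(2*z)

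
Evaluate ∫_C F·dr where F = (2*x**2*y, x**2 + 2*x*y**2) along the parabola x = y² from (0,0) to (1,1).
41/35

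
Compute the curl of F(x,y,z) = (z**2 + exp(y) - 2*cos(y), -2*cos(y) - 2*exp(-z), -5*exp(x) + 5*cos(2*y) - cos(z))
(-10*sin(2*y) - 2*exp(-z), 2*z + 5*exp(x), -exp(y) - 2*sin(y))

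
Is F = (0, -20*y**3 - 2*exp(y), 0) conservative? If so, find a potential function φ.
Yes, F is conservative. φ = -5*y**4 - 2*exp(y)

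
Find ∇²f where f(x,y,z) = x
0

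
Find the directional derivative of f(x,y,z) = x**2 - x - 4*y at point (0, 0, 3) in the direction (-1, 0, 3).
sqrt(10)/10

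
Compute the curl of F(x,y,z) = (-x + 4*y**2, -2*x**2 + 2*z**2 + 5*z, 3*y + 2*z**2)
(-4*z - 2, 0, -4*x - 8*y)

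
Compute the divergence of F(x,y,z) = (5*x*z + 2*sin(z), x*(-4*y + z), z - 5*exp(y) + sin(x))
-4*x + 5*z + 1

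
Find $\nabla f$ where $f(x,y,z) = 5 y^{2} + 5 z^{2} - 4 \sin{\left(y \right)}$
(0, 10*y - 4*cos(y), 10*z)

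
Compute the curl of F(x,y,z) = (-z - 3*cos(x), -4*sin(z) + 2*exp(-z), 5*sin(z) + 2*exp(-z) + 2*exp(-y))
(4*cos(z) + 2*exp(-z) - 2*exp(-y), -1, 0)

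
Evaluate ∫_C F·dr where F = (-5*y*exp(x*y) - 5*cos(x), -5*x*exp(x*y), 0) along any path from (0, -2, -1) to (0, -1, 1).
0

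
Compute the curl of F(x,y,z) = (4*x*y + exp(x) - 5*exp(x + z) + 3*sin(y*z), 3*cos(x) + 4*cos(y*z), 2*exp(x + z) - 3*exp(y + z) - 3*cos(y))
(4*y*sin(y*z) - 3*exp(y + z) + 3*sin(y), 3*y*cos(y*z) - 7*exp(x + z), -4*x - 3*z*cos(y*z) - 3*sin(x))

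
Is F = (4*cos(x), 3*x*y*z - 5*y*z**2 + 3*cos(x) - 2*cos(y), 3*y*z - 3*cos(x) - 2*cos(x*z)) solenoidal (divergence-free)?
No, ∇·F = 3*x*z + 2*x*sin(x*z) + 3*y - 5*z**2 - 4*sin(x) + 2*sin(y)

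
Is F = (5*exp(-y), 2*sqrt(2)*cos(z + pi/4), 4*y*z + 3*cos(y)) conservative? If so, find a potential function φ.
No, ∇×F = (4*z - 3*sin(y) + 2*sqrt(2)*sin(z + pi/4), 0, 5*exp(-y)) ≠ 0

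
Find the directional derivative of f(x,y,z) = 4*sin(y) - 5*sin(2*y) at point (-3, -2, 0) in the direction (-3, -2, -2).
4*sqrt(17)*(5*cos(4) - 2*cos(2))/17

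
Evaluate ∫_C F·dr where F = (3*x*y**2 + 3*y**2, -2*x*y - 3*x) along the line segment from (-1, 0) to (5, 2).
84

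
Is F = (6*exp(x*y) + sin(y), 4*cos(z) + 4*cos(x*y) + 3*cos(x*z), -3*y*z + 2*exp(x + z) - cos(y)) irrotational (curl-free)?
No, ∇×F = (3*x*sin(x*z) - 3*z + sin(y) + 4*sin(z), -2*exp(x + z), -6*x*exp(x*y) - 4*y*sin(x*y) - 3*z*sin(x*z) - cos(y))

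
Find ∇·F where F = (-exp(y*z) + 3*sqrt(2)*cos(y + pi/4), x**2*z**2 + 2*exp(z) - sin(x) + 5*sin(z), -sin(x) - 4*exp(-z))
4*exp(-z)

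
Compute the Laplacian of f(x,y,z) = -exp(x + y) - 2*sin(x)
-2*exp(x + y) + 2*sin(x)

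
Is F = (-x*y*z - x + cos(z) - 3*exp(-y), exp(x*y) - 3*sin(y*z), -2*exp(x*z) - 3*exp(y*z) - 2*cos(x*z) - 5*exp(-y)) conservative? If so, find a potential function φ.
No, ∇×F = (3*y*cos(y*z) - 3*z*exp(y*z) + 5*exp(-y), -x*y + 2*z*exp(x*z) - 2*z*sin(x*z) - sin(z), x*z + y*exp(x*y) - 3*exp(-y)) ≠ 0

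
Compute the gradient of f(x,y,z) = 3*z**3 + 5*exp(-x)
(-5*exp(-x), 0, 9*z**2)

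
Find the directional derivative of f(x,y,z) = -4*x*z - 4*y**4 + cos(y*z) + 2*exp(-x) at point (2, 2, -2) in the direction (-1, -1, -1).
2*sqrt(3)*(1 + 64*exp(2))*exp(-2)/3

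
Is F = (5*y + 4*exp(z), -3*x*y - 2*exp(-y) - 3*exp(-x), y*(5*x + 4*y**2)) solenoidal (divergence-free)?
No, ∇·F = -3*x + 2*exp(-y)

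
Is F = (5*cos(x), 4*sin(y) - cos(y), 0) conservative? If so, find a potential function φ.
Yes, F is conservative. φ = 5*sin(x) - sin(y) - 4*cos(y)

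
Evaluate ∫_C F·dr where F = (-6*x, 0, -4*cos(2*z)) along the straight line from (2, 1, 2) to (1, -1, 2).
9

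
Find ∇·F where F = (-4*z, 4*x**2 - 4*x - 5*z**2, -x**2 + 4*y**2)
0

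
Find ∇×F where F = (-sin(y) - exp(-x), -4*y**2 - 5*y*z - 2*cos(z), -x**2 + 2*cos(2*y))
(5*y - 4*sin(2*y) - 2*sin(z), 2*x, cos(y))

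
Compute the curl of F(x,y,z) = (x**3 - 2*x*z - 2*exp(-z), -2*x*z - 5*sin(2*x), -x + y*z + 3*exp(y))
(2*x + z + 3*exp(y), -2*x + 1 + 2*exp(-z), -2*z - 10*cos(2*x))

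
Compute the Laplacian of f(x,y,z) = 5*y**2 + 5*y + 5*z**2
20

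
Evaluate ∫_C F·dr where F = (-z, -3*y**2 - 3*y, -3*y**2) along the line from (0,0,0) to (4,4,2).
-124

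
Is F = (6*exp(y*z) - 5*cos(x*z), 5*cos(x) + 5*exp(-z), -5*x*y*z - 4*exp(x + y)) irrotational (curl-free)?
No, ∇×F = (-5*x*z - 4*exp(x + y) + 5*exp(-z), 5*x*sin(x*z) + 5*y*z + 6*y*exp(y*z) + 4*exp(x + y), -6*z*exp(y*z) - 5*sin(x))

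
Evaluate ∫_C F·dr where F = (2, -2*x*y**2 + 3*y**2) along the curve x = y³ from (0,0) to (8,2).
8/3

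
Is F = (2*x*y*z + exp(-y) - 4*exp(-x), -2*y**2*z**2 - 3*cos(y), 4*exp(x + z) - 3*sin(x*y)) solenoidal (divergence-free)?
No, ∇·F = -4*y*z**2 + 2*y*z + 4*exp(x + z) + 3*sin(y) + 4*exp(-x)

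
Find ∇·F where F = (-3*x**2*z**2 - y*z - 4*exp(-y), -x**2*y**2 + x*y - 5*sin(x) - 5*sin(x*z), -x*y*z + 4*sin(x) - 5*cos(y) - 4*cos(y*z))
-2*x**2*y - x*y - 6*x*z**2 + x + 4*y*sin(y*z)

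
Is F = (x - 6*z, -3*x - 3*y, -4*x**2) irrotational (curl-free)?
No, ∇×F = (0, 8*x - 6, -3)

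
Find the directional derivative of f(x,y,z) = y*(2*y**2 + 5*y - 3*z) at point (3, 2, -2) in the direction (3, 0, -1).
3*sqrt(10)/5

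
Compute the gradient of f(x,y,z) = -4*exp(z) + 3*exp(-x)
(-3*exp(-x), 0, -4*exp(z))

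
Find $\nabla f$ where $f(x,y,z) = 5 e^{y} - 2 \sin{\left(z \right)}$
(0, 5*exp(y), -2*cos(z))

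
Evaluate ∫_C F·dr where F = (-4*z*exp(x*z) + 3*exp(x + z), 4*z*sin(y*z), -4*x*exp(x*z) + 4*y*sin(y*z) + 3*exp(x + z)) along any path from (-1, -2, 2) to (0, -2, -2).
-3*E - 4 + 7*exp(-2)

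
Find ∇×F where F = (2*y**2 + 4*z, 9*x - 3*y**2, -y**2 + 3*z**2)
(-2*y, 4, 9 - 4*y)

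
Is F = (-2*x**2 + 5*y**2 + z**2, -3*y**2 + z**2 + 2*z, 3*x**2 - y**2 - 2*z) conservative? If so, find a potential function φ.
No, ∇×F = (-2*y - 2*z - 2, -6*x + 2*z, -10*y) ≠ 0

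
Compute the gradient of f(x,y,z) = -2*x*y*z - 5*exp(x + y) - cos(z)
(-2*y*z - 5*exp(x + y), -2*x*z - 5*exp(x + y), -2*x*y + sin(z))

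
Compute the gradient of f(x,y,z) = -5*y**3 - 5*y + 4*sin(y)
(0, -15*y**2 + 4*cos(y) - 5, 0)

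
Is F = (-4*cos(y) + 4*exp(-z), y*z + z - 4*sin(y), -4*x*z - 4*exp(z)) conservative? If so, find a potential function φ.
No, ∇×F = (-y - 1, 4*z - 4*exp(-z), -4*sin(y)) ≠ 0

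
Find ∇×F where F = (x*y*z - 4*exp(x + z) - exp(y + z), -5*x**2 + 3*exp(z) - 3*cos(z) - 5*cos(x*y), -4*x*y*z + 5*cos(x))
(-4*x*z - 3*exp(z) - 3*sin(z), x*y + 4*y*z - 4*exp(x + z) - exp(y + z) + 5*sin(x), -x*z - 10*x + 5*y*sin(x*y) + exp(y + z))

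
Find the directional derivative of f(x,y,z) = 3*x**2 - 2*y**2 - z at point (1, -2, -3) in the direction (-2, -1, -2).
-6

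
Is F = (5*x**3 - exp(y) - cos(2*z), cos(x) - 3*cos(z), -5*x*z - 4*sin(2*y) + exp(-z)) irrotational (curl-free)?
No, ∇×F = (-3*sin(z) - 8*cos(2*y), 5*z + 2*sin(2*z), exp(y) - sin(x))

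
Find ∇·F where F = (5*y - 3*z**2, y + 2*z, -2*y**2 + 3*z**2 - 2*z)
6*z - 1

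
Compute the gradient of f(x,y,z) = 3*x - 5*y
(3, -5, 0)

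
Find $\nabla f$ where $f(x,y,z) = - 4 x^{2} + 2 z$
(-8*x, 0, 2)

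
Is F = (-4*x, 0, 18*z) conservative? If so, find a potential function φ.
Yes, F is conservative. φ = -2*x**2 + 9*z**2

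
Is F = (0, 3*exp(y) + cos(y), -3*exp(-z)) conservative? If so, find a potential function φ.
Yes, F is conservative. φ = 3*exp(y) + sin(y) + 3*exp(-z)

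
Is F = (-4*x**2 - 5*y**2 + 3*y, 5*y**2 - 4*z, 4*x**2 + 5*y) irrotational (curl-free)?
No, ∇×F = (9, -8*x, 10*y - 3)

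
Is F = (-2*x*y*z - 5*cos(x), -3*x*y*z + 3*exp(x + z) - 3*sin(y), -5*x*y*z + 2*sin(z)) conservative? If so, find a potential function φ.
No, ∇×F = (3*x*y - 5*x*z - 3*exp(x + z), y*(-2*x + 5*z), 2*x*z - 3*y*z + 3*exp(x + z)) ≠ 0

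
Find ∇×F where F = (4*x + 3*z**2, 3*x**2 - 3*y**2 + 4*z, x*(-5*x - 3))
(-4, 10*x + 6*z + 3, 6*x)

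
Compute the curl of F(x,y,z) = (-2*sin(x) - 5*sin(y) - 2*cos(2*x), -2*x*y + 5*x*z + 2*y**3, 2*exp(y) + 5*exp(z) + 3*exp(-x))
(-5*x + 2*exp(y), 3*exp(-x), -2*y + 5*z + 5*cos(y))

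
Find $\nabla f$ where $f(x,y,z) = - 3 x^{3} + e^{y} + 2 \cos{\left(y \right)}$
(-9*x**2, exp(y) - 2*sin(y), 0)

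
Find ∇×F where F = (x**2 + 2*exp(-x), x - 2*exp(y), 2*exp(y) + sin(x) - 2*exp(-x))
(2*exp(y), -cos(x) - 2*exp(-x), 1)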